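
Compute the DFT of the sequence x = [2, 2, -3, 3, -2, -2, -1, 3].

X[k] = Σ(n=0 to 7) x[n] · ω_8^(nk)
where ω_8 = e^(-2πi/8)

Computing each X[k]:
X[0] = 2
X[1] = 6.8284-0.8284i
X[2] = 4+6i
X[3] = 1.1716-4.8284i
X[4] = -10
X[5] = 1.1716+4.8284i
X[6] = 4-6i
X[7] = 6.8284+0.8284i

X = [2, 6.8284-0.8284i, 4+6i, 1.1716-4.8284i, -10, 1.1716+4.8284i, 4-6i, 6.8284+0.8284i]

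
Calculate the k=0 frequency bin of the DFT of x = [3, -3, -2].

X[0] = Σ(n=0 to 2) x[n] · ω_3^0 = Σ x[n]
= (3) + (-3) + (-2)

X[0] = -2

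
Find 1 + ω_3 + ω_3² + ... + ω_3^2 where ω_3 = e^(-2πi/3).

Sum of all nth roots of unity equals 0 for n > 1 (geometric series with r ≠ 1).

0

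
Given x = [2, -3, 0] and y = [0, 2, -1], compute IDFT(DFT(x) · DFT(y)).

(x ⊛ y)[n] = Σ(m=0 to 2) x[m] · y[(n-m) mod 3]

Computing each output sample:
(x ⊛ y)[0] = 3
(x ⊛ y)[1] = 4
(x ⊛ y)[2] = -8

x ⊛ y = [3, 4, -8]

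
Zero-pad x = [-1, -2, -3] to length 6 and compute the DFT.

Original 3-point DFT: [-6, 1.5000-0.8660i, 1.5000+0.8660i]
Zero-padded 6-point DFT provides frequency interpolation.

DFT_6([x, 0, ...]) = [-6, -0.5000+4.3301i, 1.5000-0.8660i, -2, 1.5000+0.8660i, -0.5000-4.3301i]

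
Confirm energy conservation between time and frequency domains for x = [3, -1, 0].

Time domain:
Σ|x[n]|² = |3|² + |-1|² + |0|² = 10.0000

Frequency domain:
(1/3)Σ|X[k]|² = (1/3)(|2|² + |3.5000+0.8660i|² + |3.5000-0.8660i|²) = (1/3)·30.0000 = 10.0000

Both sides agree, confirming Parseval's theorem.

Σ|x[n]|² = (1/N)Σ|X[k]|² = 10.0000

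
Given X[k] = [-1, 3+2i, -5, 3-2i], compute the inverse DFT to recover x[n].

x[n] = (1/4) Σ(k=0 to 3) X[k] · e^(2πikn/4)

Computing each x[n]:
x[0] = 0
x[1] = 0
x[2] = -3
x[3] = 2

x = [0, 0, -3, 2]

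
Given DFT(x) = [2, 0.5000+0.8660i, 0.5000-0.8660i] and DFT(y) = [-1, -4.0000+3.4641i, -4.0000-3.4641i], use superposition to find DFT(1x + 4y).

By linearity: DFT(1x + 4y) = 1·DFT(x) + 4·DFT(y)
= 1·[2, 0.5000+0.8660i, 0.5000-0.8660i] + 4·[-1, -4.0000+3.4641i, -4.0000-3.4641i]

Computing element-wise:
Z[0] = 1·(2) + 4·(-1) = -2
Z[1] = 1·(0.5000+0.8660i) + 4·(-4.0000+3.4641i) = -15.5000+14.7224i
Z[2] = 1·(0.5000-0.8660i) + 4·(-4.0000-3.4641i) = -15.5000-14.7224i

DFT(1x + 4y) = 1·X + 4·Y = [-2, -15.5000+14.7224i, -15.5000-14.7224i]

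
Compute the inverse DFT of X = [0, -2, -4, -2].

x[n] = (1/4) Σ(k=0 to 3) X[k] · e^(2πikn/4)

Computing each x[n]:
x[0] = -2
x[1] = 1
x[2] = 0
x[3] = 1

x = [-2, 1, 0, 1]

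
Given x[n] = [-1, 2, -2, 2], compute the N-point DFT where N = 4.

X[k] = Σ(n=0 to 3) x[n] · ω_4^(nk)
where ω_4 = e^(-2πi/4)

Computing each X[k]:
X[0] = 1
X[1] = 1
X[2] = -7
X[3] = 1

X = [1, 1, -7, 1]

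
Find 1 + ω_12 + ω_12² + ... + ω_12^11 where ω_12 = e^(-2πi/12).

Sum of all nth roots of unity equals 0 for n > 1 (geometric series with r ≠ 1).

0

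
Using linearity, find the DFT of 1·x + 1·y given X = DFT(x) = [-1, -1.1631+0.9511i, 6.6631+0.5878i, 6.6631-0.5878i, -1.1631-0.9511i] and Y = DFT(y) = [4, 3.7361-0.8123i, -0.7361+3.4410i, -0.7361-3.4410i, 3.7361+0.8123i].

By linearity: DFT(1x + 1y) = 1·DFT(x) + 1·DFT(y)
= 1·[-1, -1.1631+0.9511i, 6.6631+0.5878i, 6.6631-0.5878i, -1.1631-0.9511i] + 1·[4, 3.7361-0.8123i, -0.7361+3.4410i, -0.7361-3.4410i, 3.7361+0.8123i]

Computing element-wise:
Z[0] = 1·(-1) + 1·(4) = 3
Z[1] = 1·(-1.1631+0.9511i) + 1·(3.7361-0.8123i) = 2.5730+0.1388i
Z[2] = 1·(6.6631+0.5878i) + 1·(-0.7361+3.4410i) = 5.9270+4.0288i
Z[3] = 1·(6.6631-0.5878i) + 1·(-0.7361-3.4410i) = 5.9270-4.0288i
Z[4] = 1·(-1.1631-0.9511i) + 1·(3.7361+0.8123i) = 2.5730-0.1388i

DFT(1x + 1y) = 1·X + 1·Y = [3, 2.5730+0.1388i, 5.9270+4.0288i, 5.9270-4.0288i, 2.5730-0.1388i]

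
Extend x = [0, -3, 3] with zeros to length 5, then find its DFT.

Original 3-point DFT: [0, 5.1962i, -5.1962i]
Zero-padded 5-point DFT provides frequency interpolation.

DFT_5([x, 0, ...]) = [0, -3.3541+1.0898i, 3.3541+4.6165i, 3.3541-4.6165i, -3.3541-1.0898i]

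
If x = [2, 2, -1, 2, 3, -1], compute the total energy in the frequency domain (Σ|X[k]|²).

Parseval: Σ|x[n]|² = (1/N)Σ|X[k]|², so Σ|X[k]|² = N·Σ|x[n]|² = 6·23.0000

Σ|X[k]|² = N·Σ|x[n]|² = 6·23.0000 = 138.0000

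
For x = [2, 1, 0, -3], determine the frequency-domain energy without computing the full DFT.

Parseval: Σ|x[n]|² = (1/N)Σ|X[k]|², so Σ|X[k]|² = N·Σ|x[n]|² = 4·14.0000

Σ|X[k]|² = N·Σ|x[n]|² = 4·14.0000 = 56.0000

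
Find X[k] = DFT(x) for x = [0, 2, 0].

X[k] = Σ(n=0 to 2) x[n] · ω_3^(nk)
where ω_3 = e^(-2πi/3)

Computing each X[k]:
X[0] = 2
X[1] = -1.0000-1.7321i
X[2] = -1.0000+1.7321i

X = [2, -1.0000-1.7321i, -1.0000+1.7321i]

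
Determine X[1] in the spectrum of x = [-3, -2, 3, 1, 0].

X[1] = Σ(n=0 to 4) x[n] · ω_5^(1n) where ω_5 = e^(-2πi/5)
= (-3)·ω_5^0 + (-2)·ω_5^1 + (3)·ω_5^2 + (1)·ω_5^3 + (0)·ω_5^4

X[1] = -6.8541+0.7265i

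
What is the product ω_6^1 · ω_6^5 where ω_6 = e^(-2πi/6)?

The primitive 6th roots of unity are ω_6^k for k coprime to 6: k ∈ {1, 5}
Their product equals the constant term of the cyclotomic polynomial Φ_6(x) up to sign.
For n ≥ 3, the product of all primitive nth roots of unity is 1. (For n=1 it is 1; for n=2 it is -1.)

1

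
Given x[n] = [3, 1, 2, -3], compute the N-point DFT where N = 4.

X[k] = Σ(n=0 to 3) x[n] · ω_4^(nk)
where ω_4 = e^(-2πi/4)

Computing each X[k]:
X[0] = 3
X[1] = 1-4i
X[2] = 7
X[3] = 1+4i

X = [3, 1-4i, 7, 1+4i]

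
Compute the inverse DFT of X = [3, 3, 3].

x[n] = (1/3) Σ(k=0 to 2) X[k] · e^(2πikn/3)

Computing each x[n]:
x[0] = 3
x[1] = 0
x[2] = 0

x = [3, 0, 0]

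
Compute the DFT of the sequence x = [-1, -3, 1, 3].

X[k] = Σ(n=0 to 3) x[n] · ω_4^(nk)
where ω_4 = e^(-2πi/4)

Computing each X[k]:
X[0] = 0
X[1] = -2+6i
X[2] = 0
X[3] = -2-6i

X = [0, -2+6i, 0, -2-6i]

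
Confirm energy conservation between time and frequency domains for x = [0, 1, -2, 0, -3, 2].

Time domain:
Σ|x[n]|² = |0|² + |1|² + |-2|² + |0|² + |-3|² + |2|² = 18.0000

Frequency domain:
(1/6)Σ|X[k]|² = (1/6)(|-2|² + |4|² + |1.0000+1.7321i|² + |-8|² + |1.0000-1.7321i|² + |4|²) = (1/6)·108.0000 = 18.0000

Both sides agree, confirming Parseval's theorem.

Σ|x[n]|² = (1/N)Σ|X[k]|² = 18.0000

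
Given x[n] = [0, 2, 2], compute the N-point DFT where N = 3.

X[k] = Σ(n=0 to 2) x[n] · ω_3^(nk)
where ω_3 = e^(-2πi/3)

Computing each X[k]:
X[0] = 4
X[1] = -2
X[2] = -2

X = [4, -2, -2]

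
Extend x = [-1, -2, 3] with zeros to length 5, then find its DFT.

Original 3-point DFT: [0, -1.5000+4.3301i, -1.5000-4.3301i]
Zero-padded 5-point DFT provides frequency interpolation.

DFT_5([x, 0, ...]) = [0, -4.0451+0.1388i, 1.5451+4.0287i, 1.5451-4.0287i, -4.0451-0.1388i]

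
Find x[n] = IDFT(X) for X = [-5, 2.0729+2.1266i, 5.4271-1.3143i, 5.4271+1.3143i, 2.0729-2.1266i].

x[n] = (1/5) Σ(k=0 to 4) X[k] · e^(2πikn/5)

Computing each x[n]:
x[0] = 2
x[1] = -3
x[2] = -2
x[3] = 0
x[4] = -2

x = [2, -3, -2, 0, -2]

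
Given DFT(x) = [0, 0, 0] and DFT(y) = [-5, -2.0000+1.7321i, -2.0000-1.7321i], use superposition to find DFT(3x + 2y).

By linearity: DFT(3x + 2y) = 3·DFT(x) + 2·DFT(y)
= 3·[0, 0, 0] + 2·[-5, -2.0000+1.7321i, -2.0000-1.7321i]

Computing element-wise:
Z[0] = 3·(0) + 2·(-5) = -10
Z[1] = 3·(0) + 2·(-2.0000+1.7321i) = -4.0000+3.4642i
Z[2] = 3·(0) + 2·(-2.0000-1.7321i) = -4.0000-3.4642i

DFT(3x + 2y) = 3·X + 2·Y = [-10, -4.0000+3.4642i, -4.0000-3.4642i]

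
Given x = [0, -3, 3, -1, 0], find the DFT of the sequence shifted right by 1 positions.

Time shift by 1: X_shifted[k] = ω_5^(1k) · X[k]
Shifted x = [0, 0, -3, 3, -1]

DFT(x[n-1]) = [-1, -0.3090+2.5757i, 0.8090-6.2941i, 0.8090+6.2941i, -0.3090-2.5757i]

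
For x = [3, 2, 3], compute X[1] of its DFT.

X[1] = Σ(n=0 to 2) x[n] · ω_3^(1n) where ω_3 = e^(-2πi/3)
= (3)·ω_3^0 + (2)·ω_3^1 + (3)·ω_3^2

X[1] = 0.5000+0.8660i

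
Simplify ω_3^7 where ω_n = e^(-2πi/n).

Since ω_3^3 = 1, powers reduce modulo 3.
7 mod 3 = 1
So ω_3^7 = ω_3^1 = e^(-2πi·1/3)

ω_3^7 = ω_3^1 = -0.5000-0.8660i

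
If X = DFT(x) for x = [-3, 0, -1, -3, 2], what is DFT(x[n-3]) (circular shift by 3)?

Time shift by 3: X_shifted[k] = ω_5^(3k) · X[k]
Shifted x = [-1, -3, 2, -3, 0]

DFT(x[n-3]) = [-5, -1.1180-0.0858i, 1.1180+6.5186i, 1.1180-6.5186i, -1.1180+0.0858i]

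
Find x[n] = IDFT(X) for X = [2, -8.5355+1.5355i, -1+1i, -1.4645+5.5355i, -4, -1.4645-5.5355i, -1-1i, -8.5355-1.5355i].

x[n] = (1/8) Σ(k=0 to 7) X[k] · e^(2πikn/8)

Computing each x[n]:
x[0] = -3
x[1] = -2
x[2] = 1
x[3] = 1
x[4] = 2
x[5] = 3
x[6] = -1
x[7] = 1

x = [-3, -2, 1, 1, 2, 3, -1, 1]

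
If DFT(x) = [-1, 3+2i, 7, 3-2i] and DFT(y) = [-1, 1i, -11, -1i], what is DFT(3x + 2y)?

By linearity: DFT(3x + 2y) = 3·DFT(x) + 2·DFT(y)
= 3·[-1, 3+2i, 7, 3-2i] + 2·[-1, 1i, -11, -1i]

Computing element-wise:
Z[0] = 3·(-1) + 2·(-1) = -5
Z[1] = 3·(3+2i) + 2·(1i) = 9+8i
Z[2] = 3·(7) + 2·(-11) = -1
Z[3] = 3·(3-2i) + 2·(-1i) = 9-8i

DFT(3x + 2y) = 3·X + 2·Y = [-5, 9+8i, -1, 9-8i]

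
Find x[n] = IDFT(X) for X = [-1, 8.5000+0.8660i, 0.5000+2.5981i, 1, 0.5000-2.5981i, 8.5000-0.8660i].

x[n] = (1/6) Σ(k=0 to 5) X[k] · e^(2πikn/6)

Computing each x[n]:
x[0] = 3
x[1] = 0
x[2] = -1
x[3] = -3
x[4] = -2
x[5] = 2

x = [3, 0, -1, -3, -2, 2]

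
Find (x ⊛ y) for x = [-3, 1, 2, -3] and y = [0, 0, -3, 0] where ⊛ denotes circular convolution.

(x ⊛ y)[n] = Σ(m=0 to 3) x[m] · y[(n-m) mod 4]

Computing each output sample:
(x ⊛ y)[0] = -6
(x ⊛ y)[1] = 9
(x ⊛ y)[2] = 9
(x ⊛ y)[3] = -3

x ⊛ y = [-6, 9, 9, -3]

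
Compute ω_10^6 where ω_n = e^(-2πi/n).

ω_10^6 = e^(-2πi·6/10)
= cos(-2π·6/10) + i·sin(-2π·6/10)
= cos(-12π/10) + i·sin(-12π/10)

ω_10^6 = cos(-12π/10) + i·sin(-12π/10) = -0.8090+0.5878i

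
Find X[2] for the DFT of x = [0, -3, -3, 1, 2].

X[2] = Σ(n=0 to 4) x[n] · ω_5^(2n) where ω_5 = e^(-2πi/5)
= (0)·ω_5^0 + (-3)·ω_5^2 + (-3)·ω_5^4 + (1)·ω_5^6 + (2)·ω_5^8

X[2] = 0.1910-0.8653i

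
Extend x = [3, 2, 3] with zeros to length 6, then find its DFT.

Original 3-point DFT: [8, 0.5000+0.8660i, 0.5000-0.8660i]
Zero-padded 6-point DFT provides frequency interpolation.

DFT_6([x, 0, ...]) = [8, 2.5000-4.3301i, 0.5000+0.8660i, 4, 0.5000-0.8660i, 2.5000+4.3301i]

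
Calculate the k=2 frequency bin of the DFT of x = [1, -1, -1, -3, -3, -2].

X[2] = Σ(n=0 to 5) x[n] · ω_6^(2n) where ω_6 = e^(-2πi/6)
= (1)·ω_6^0 + (-1)·ω_6^2 + (-1)·ω_6^4 + (-3)·ω_6^6 + (-3)·ω_6^8 + (-2)·ω_6^10

X[2] = 1.5000+0.8660i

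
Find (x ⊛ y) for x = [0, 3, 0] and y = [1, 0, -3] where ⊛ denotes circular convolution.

(x ⊛ y)[n] = Σ(m=0 to 2) x[m] · y[(n-m) mod 3]

Computing each output sample:
(x ⊛ y)[0] = -9
(x ⊛ y)[1] = 3
(x ⊛ y)[2] = 0

x ⊛ y = [-9, 3, 0]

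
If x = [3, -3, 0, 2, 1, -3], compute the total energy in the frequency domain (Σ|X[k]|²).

Parseval: Σ|x[n]|² = (1/N)Σ|X[k]|², so Σ|X[k]|² = N·Σ|x[n]|² = 6·32.0000

Σ|X[k]|² = N·Σ|x[n]|² = 6·32.0000 = 192.0000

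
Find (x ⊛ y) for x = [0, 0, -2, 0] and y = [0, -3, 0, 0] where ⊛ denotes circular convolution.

(x ⊛ y)[n] = Σ(m=0 to 3) x[m] · y[(n-m) mod 4]

Computing each output sample:
(x ⊛ y)[0] = 0
(x ⊛ y)[1] = 0
(x ⊛ y)[2] = 0
(x ⊛ y)[3] = 6

x ⊛ y = [0, 0, 0, 6]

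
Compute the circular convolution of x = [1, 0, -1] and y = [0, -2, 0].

(x ⊛ y)[n] = Σ(m=0 to 2) x[m] · y[(n-m) mod 3]

Computing each output sample:
(x ⊛ y)[0] = 2
(x ⊛ y)[1] = -2
(x ⊛ y)[2] = 0

x ⊛ y = [2, -2, 0]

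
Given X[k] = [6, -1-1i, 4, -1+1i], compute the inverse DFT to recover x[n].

x[n] = (1/4) Σ(k=0 to 3) X[k] · e^(2πikn/4)

Computing each x[n]:
x[0] = 2
x[1] = 1
x[2] = 3
x[3] = 0

x = [2, 1, 3, 0]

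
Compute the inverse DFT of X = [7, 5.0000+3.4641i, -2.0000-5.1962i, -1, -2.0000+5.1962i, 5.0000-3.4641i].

x[n] = (1/6) Σ(k=0 to 5) X[k] · e^(2πikn/6)

Computing each x[n]:
x[0] = 2
x[1] = 3
x[2] = -2
x[3] = -1
x[4] = 3
x[5] = 2

x = [2, 3, -2, -1, 3, 2]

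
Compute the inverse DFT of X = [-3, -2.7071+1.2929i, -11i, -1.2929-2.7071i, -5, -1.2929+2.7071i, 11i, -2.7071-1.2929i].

x[n] = (1/8) Σ(k=0 to 7) X[k] · e^(2πikn/8)

Computing each x[n]:
x[0] = -2
x[1] = 3
x[2] = -2
x[3] = -2
x[4] = 0
x[5] = 3
x[6] = 0
x[7] = -3

x = [-2, 3, -2, -2, 0, 3, 0, -3]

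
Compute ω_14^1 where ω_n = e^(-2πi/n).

ω_14^1 = e^(-2πi·1/14)
= cos(-2π·1/14) + i·sin(-2π·1/14)
= cos(-2π/14) + i·sin(-2π/14)

ω_14^1 = cos(-2π/14) + i·sin(-2π/14) = 0.9010-0.4339i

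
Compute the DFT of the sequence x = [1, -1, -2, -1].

X[k] = Σ(n=0 to 3) x[n] · ω_4^(nk)
where ω_4 = e^(-2πi/4)

Computing each X[k]:
X[0] = -3
X[1] = 3
X[2] = 1
X[3] = 3

X = [-3, 3, 1, 3]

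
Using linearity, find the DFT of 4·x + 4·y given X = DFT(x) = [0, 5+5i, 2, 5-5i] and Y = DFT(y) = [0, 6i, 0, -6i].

By linearity: DFT(4x + 4y) = 4·DFT(x) + 4·DFT(y)
= 4·[0, 5+5i, 2, 5-5i] + 4·[0, 6i, 0, -6i]

Computing element-wise:
Z[0] = 4·(0) + 4·(0) = 0
Z[1] = 4·(5+5i) + 4·(6i) = 20+44i
Z[2] = 4·(2) + 4·(0) = 8
Z[3] = 4·(5-5i) + 4·(-6i) = 20-44i

DFT(4x + 4y) = 4·X + 4·Y = [0, 20+44i, 8, 20-44i]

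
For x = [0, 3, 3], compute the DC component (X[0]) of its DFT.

X[0] = Σ(n=0 to 2) x[n] · ω_3^0 = Σ x[n]
= (0) + (3) + (3)

X[0] = 6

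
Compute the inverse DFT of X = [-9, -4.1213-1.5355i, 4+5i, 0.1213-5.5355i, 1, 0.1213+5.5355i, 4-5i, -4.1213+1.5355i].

x[n] = (1/8) Σ(k=0 to 7) X[k] · e^(2πikn/8)

Computing each x[n]:
x[0] = -1
x[1] = -2
x[2] = -3
x[3] = 2
x[4] = 1
x[5] = -3
x[6] = -1
x[7] = -2

x = [-1, -2, -3, 2, 1, -3, -1, -2]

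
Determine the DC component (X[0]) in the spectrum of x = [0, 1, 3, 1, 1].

X[0] = Σ(n=0 to 4) x[n] · ω_5^0 = Σ x[n]
= (0) + (1) + (3) + (1) + (1)

X[0] = 6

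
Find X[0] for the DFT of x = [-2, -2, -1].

X[0] = Σ(n=0 to 2) x[n] · ω_3^0 = Σ x[n]
= (-2) + (-2) + (-1)

X[0] = -5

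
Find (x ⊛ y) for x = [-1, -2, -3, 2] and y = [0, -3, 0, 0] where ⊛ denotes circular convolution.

(x ⊛ y)[n] = Σ(m=0 to 3) x[m] · y[(n-m) mod 4]

Computing each output sample:
(x ⊛ y)[0] = -6
(x ⊛ y)[1] = 3
(x ⊛ y)[2] = 6
(x ⊛ y)[3] = 9

x ⊛ y = [-6, 3, 6, 9]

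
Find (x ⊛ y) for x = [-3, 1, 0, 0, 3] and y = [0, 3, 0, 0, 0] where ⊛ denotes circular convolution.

(x ⊛ y)[n] = Σ(m=0 to 4) x[m] · y[(n-m) mod 5]

Computing each output sample:
(x ⊛ y)[0] = 9
(x ⊛ y)[1] = -9
(x ⊛ y)[2] = 3
(x ⊛ y)[3] = 0
(x ⊛ y)[4] = 0

x ⊛ y = [9, -9, 3, 0, 0]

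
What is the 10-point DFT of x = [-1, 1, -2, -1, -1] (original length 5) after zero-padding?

Original 5-point DFT: [-4, 1.4271-1.3143i, -1.9271-2.1266i, -1.9271+2.1266i, 1.4271+1.3143i]
Zero-padded 10-point DFT provides frequency interpolation.

DFT_10([x, 0, ...]) = [-4, 0.3090+2.8532i, 1.4271-1.3143i, -0.8090-1.7634i, -1.9271-2.1266i, -4, -1.9271+2.1266i, -0.8090+1.7634i, 1.4271+1.3143i, 0.3090-2.8532i]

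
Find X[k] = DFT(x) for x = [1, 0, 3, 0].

X[k] = Σ(n=0 to 3) x[n] · ω_4^(nk)
where ω_4 = e^(-2πi/4)

Computing each X[k]:
X[0] = 4
X[1] = -2
X[2] = 4
X[3] = -2

X = [4, -2, 4, -2]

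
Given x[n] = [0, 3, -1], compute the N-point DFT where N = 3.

X[k] = Σ(n=0 to 2) x[n] · ω_3^(nk)
where ω_3 = e^(-2πi/3)

Computing each X[k]:
X[0] = 2
X[1] = -1.0000-3.4641i
X[2] = -1.0000+3.4641i

X = [2, -1.0000-3.4641i, -1.0000+3.4641i]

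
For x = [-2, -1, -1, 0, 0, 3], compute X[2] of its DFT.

X[2] = Σ(n=0 to 5) x[n] · ω_6^(2n) where ω_6 = e^(-2πi/6)
= (-2)·ω_6^0 + (-1)·ω_6^2 + (-1)·ω_6^4 + (0)·ω_6^6 + (0)·ω_6^8 + (3)·ω_6^10

X[2] = -2.5000+2.5981i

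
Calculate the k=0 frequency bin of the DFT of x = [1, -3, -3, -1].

X[0] = Σ(n=0 to 3) x[n] · ω_4^0 = Σ x[n]
= (1) + (-3) + (-3) + (-1)

X[0] = -6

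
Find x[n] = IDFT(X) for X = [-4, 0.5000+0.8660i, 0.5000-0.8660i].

x[n] = (1/3) Σ(k=0 to 2) X[k] · e^(2πikn/3)

Computing each x[n]:
x[0] = -1
x[1] = -2
x[2] = -1

x = [-1, -2, -1]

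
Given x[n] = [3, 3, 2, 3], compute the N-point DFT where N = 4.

X[k] = Σ(n=0 to 3) x[n] · ω_4^(nk)
where ω_4 = e^(-2πi/4)

Computing each X[k]:
X[0] = 11
X[1] = 1
X[2] = -1
X[3] = 1

X = [11, 1, -1, 1]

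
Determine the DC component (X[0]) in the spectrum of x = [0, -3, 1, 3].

X[0] = Σ(n=0 to 3) x[n] · ω_4^0 = Σ x[n]
= (0) + (-3) + (1) + (3)

X[0] = 1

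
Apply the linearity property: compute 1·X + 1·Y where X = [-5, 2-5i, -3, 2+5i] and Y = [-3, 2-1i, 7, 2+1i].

By linearity: DFT(1x + 1y) = 1·DFT(x) + 1·DFT(y)
= 1·[-5, 2-5i, -3, 2+5i] + 1·[-3, 2-1i, 7, 2+1i]

Computing element-wise:
Z[0] = 1·(-5) + 1·(-3) = -8
Z[1] = 1·(2-5i) + 1·(2-1i) = 4-6i
Z[2] = 1·(-3) + 1·(7) = 4
Z[3] = 1·(2+5i) + 1·(2+1i) = 4+6i

DFT(1x + 1y) = 1·X + 1·Y = [-8, 4-6i, 4, 4+6i]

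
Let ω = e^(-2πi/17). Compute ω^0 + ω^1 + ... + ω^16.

Sum of all nth roots of unity equals 0 for n > 1 (geometric series with r ≠ 1).

0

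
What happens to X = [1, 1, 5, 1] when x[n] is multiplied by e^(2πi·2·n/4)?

Modulation property: DFT(ω_4^(-2n)·x[n]) = X[(k-2) mod 4], so circularly shift X by 2 positions.

X[k-2] = [5, 1, 1, 1]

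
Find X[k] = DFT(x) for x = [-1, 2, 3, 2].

X[k] = Σ(n=0 to 3) x[n] · ω_4^(nk)
where ω_4 = e^(-2πi/4)

Computing each X[k]:
X[0] = 6
X[1] = -4
X[2] = -2
X[3] = -4

X = [6, -4, -2, -4]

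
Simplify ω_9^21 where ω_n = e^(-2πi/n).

Since ω_9^9 = 1, powers reduce modulo 9.
21 mod 9 = 3
So ω_9^21 = ω_9^3 = e^(-2πi·3/9)

ω_9^21 = ω_9^3 = -0.5000-0.8660i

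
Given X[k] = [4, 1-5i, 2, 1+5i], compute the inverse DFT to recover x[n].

x[n] = (1/4) Σ(k=0 to 3) X[k] · e^(2πikn/4)

Computing each x[n]:
x[0] = 2
x[1] = 3
x[2] = 1
x[3] = -2

x = [2, 3, 1, -2]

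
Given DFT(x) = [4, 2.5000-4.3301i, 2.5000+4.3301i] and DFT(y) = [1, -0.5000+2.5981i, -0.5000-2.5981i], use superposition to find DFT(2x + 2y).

By linearity: DFT(2x + 2y) = 2·DFT(x) + 2·DFT(y)
= 2·[4, 2.5000-4.3301i, 2.5000+4.3301i] + 2·[1, -0.5000+2.5981i, -0.5000-2.5981i]

Computing element-wise:
Z[0] = 2·(4) + 2·(1) = 10
Z[1] = 2·(2.5000-4.3301i) + 2·(-0.5000+2.5981i) = 4.0000-3.4640i
Z[2] = 2·(2.5000+4.3301i) + 2·(-0.5000-2.5981i) = 4.0000+3.4640i

DFT(2x + 2y) = 2·X + 2·Y = [10, 4.0000-3.4640i, 4.0000+3.4640i]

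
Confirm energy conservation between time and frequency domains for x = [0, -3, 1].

Time domain:
Σ|x[n]|² = |0|² + |-3|² + |1|² = 10.0000

Frequency domain:
(1/3)Σ|X[k]|² = (1/3)(|-2|² + |1.0000+3.4641i|² + |1.0000-3.4641i|²) = (1/3)·30.0000 = 10.0000

Both sides agree, confirming Parseval's theorem.

Σ|x[n]|² = (1/N)Σ|X[k]|² = 10.0000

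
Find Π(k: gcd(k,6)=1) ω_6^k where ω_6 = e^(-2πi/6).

The primitive 6th roots of unity are ω_6^k for k coprime to 6: k ∈ {1, 5}
Their product equals the constant term of the cyclotomic polynomial Φ_6(x) up to sign.
For n ≥ 3, the product of all primitive nth roots of unity is 1. (For n=1 it is 1; for n=2 it is -1.)

1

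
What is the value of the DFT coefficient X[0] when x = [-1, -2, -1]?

X[0] = Σ(n=0 to 2) x[n] · ω_3^0 = Σ x[n]
= (-1) + (-2) + (-1)

X[0] = -4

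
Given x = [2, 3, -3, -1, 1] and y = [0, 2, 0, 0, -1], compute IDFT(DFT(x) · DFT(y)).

(x ⊛ y)[n] = Σ(m=0 to 4) x[m] · y[(n-m) mod 5]

Computing each output sample:
(x ⊛ y)[0] = -1
(x ⊛ y)[1] = 7
(x ⊛ y)[2] = 7
(x ⊛ y)[3] = -7
(x ⊛ y)[4] = -4

x ⊛ y = [-1, 7, 7, -7, -4]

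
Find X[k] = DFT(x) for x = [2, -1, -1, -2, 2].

X[k] = Σ(n=0 to 4) x[n] · ω_5^(nk)
where ω_5 = e^(-2πi/5)

Computing each X[k]:
X[0] = 0
X[1] = 4.7361+2.2654i
X[2] = 0.2639+2.7144i
X[3] = 0.2639-2.7144i
X[4] = 4.7361-2.2654i

X = [0, 4.7361+2.2654i, 0.2639+2.7144i, 0.2639-2.7144i, 4.7361-2.2654i]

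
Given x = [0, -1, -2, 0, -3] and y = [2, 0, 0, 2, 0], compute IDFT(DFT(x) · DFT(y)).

(x ⊛ y)[n] = Σ(m=0 to 4) x[m] · y[(n-m) mod 5]

Computing each output sample:
(x ⊛ y)[0] = -4
(x ⊛ y)[1] = -2
(x ⊛ y)[2] = -10
(x ⊛ y)[3] = 0
(x ⊛ y)[4] = -8

x ⊛ y = [-4, -2, -10, 0, -8]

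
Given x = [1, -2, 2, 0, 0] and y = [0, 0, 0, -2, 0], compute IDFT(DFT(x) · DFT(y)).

(x ⊛ y)[n] = Σ(m=0 to 4) x[m] · y[(n-m) mod 5]

Computing each output sample:
(x ⊛ y)[0] = -4
(x ⊛ y)[1] = 0
(x ⊛ y)[2] = 0
(x ⊛ y)[3] = -2
(x ⊛ y)[4] = 4

x ⊛ y = [-4, 0, 0, -2, 4]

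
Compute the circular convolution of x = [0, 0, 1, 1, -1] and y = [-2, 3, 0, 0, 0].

(x ⊛ y)[n] = Σ(m=0 to 4) x[m] · y[(n-m) mod 5]

Computing each output sample:
(x ⊛ y)[0] = -3
(x ⊛ y)[1] = 0
(x ⊛ y)[2] = -2
(x ⊛ y)[3] = 1
(x ⊛ y)[4] = 5

x ⊛ y = [-3, 0, -2, 1, 5]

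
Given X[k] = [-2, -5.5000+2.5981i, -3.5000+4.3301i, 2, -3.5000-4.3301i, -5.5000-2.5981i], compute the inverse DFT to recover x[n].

x[n] = (1/6) Σ(k=0 to 5) X[k] · e^(2πikn/6)

Computing each x[n]:
x[0] = -3
x[1] = -3
x[2] = 2
x[3] = 0
x[4] = 1
x[5] = 1

x = [-3, -3, 2, 0, 1, 1]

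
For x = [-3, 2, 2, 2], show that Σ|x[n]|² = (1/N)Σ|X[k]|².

Time domain:
Σ|x[n]|² = |-3|² + |2|² + |2|² + |2|² = 21.0000

Frequency domain:
(1/4)Σ|X[k]|² = (1/4)(|3|² + |-5|² + |-5|² + |-5|²) = (1/4)·84.0000 = 21.0000

Both sides agree, confirming Parseval's theorem.

Σ|x[n]|² = (1/N)Σ|X[k]|² = 21.0000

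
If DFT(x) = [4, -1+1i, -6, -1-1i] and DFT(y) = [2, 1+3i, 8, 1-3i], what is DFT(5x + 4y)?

By linearity: DFT(5x + 4y) = 5·DFT(x) + 4·DFT(y)
= 5·[4, -1+1i, -6, -1-1i] + 4·[2, 1+3i, 8, 1-3i]

Computing element-wise:
Z[0] = 5·(4) + 4·(2) = 28
Z[1] = 5·(-1+1i) + 4·(1+3i) = -1+17i
Z[2] = 5·(-6) + 4·(8) = 2
Z[3] = 5·(-1-1i) + 4·(1-3i) = -1-17i

DFT(5x + 4y) = 5·X + 4·Y = [28, -1+17i, 2, -1-17i]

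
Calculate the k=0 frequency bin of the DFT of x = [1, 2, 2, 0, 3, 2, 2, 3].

X[0] = Σ(n=0 to 7) x[n] · ω_8^0 = Σ x[n]
= (1) + (2) + (2) + (0) + (3) + (2) + (2) + (3)

X[0] = 15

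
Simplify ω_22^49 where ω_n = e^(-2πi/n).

Since ω_22^22 = 1, powers reduce modulo 22.
49 mod 22 = 5
So ω_22^49 = ω_22^5 = e^(-2πi·5/22)

ω_22^49 = ω_22^5 = 0.1423-0.9898i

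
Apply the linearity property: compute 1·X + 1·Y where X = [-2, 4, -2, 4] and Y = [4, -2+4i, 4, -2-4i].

By linearity: DFT(1x + 1y) = 1·DFT(x) + 1·DFT(y)
= 1·[-2, 4, -2, 4] + 1·[4, -2+4i, 4, -2-4i]

Computing element-wise:
Z[0] = 1·(-2) + 1·(4) = 2
Z[1] = 1·(4) + 1·(-2+4i) = 2+4i
Z[2] = 1·(-2) + 1·(4) = 2
Z[3] = 1·(4) + 1·(-2-4i) = 2-4i

DFT(1x + 1y) = 1·X + 1·Y = [2, 2+4i, 2, 2-4i]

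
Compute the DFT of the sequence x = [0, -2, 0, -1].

X[k] = Σ(n=0 to 3) x[n] · ω_4^(nk)
where ω_4 = e^(-2πi/4)

Computing each X[k]:
X[0] = -3
X[1] = 1i
X[2] = 3
X[3] = -1i

X = [-3, 1i, 3, -1i]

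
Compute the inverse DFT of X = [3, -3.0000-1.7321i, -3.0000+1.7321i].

x[n] = (1/3) Σ(k=0 to 2) X[k] · e^(2πikn/3)

Computing each x[n]:
x[0] = -1
x[1] = 3
x[2] = 1

x = [-1, 3, 1]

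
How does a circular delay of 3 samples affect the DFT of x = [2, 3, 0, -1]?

Time shift by 3: X_shifted[k] = ω_4^(3k) · X[k]
Shifted x = [3, 0, -1, 2]

DFT(x[n-3]) = [4, 4+2i, 0, 4-2i]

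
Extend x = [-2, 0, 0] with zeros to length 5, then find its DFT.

Original 3-point DFT: [-2, -2, -2]
Zero-padded 5-point DFT provides frequency interpolation.

DFT_5([x, 0, ...]) = [-2, -2, -2, -2, -2]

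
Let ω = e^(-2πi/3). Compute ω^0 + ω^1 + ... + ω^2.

Sum of all nth roots of unity equals 0 for n > 1 (geometric series with r ≠ 1).

0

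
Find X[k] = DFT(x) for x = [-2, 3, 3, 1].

X[k] = Σ(n=0 to 3) x[n] · ω_4^(nk)
where ω_4 = e^(-2πi/4)

Computing each X[k]:
X[0] = 5
X[1] = -5-2i
X[2] = -3
X[3] = -5+2i

X = [5, -5-2i, -3, -5+2i]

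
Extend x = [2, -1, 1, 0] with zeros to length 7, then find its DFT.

Original 4-point DFT: [2, 1+1i, 4, 1-1i]
Zero-padded 7-point DFT provides frequency interpolation.

DFT_7([x, 0, ...]) = [2, 1.1540-0.1931i, 1.3216+1.4088i, 3.5245+1.2157i, 3.5245-1.2157i, 1.3216-1.4088i, 1.1540+0.1931i]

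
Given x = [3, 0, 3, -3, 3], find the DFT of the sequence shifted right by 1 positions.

Time shift by 1: X_shifted[k] = ω_5^(1k) · X[k]
Shifted x = [3, 3, 0, 3, -3]

DFT(x[n-1]) = [6, 0.5729-3.9430i, 3.9271-6.3799i, 3.9271+6.3799i, 0.5729+3.9430i]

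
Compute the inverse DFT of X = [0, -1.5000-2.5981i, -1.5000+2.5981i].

x[n] = (1/3) Σ(k=0 to 2) X[k] · e^(2πikn/3)

Computing each x[n]:
x[0] = -1
x[1] = 2
x[2] = -1

x = [-1, 2, -1]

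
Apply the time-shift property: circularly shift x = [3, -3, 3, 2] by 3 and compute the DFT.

Time shift by 3: X_shifted[k] = ω_4^(3k) · X[k]
Shifted x = [-3, 3, 2, 3]

DFT(x[n-3]) = [5, -5, -7, -5]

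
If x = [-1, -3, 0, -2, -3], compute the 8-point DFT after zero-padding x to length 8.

Original 5-point DFT: [-9, -1.2361-1.1756i, 3.2361+1.9021i, 3.2361-1.9021i, -1.2361+1.1756i]
Zero-padded 8-point DFT provides frequency interpolation.

DFT_8([x, 0, ...]) = [-9, 1.2929+3.5355i, -4+1i, 2.7071+3.5355i, 1, 2.7071-3.5355i, -4-1i, 1.2929-3.5355i]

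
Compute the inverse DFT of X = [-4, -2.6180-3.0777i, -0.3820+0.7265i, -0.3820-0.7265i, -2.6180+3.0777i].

x[n] = (1/5) Σ(k=0 to 4) X[k] · e^(2πikn/5)

Computing each x[n]:
x[0] = -2
x[1] = 0
x[2] = 1
x[3] = -1
x[4] = -2

x = [-2, 0, 1, -1, -2]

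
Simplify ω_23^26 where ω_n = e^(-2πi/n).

Since ω_23^23 = 1, powers reduce modulo 23.
26 mod 23 = 3
So ω_23^26 = ω_23^3 = e^(-2πi·3/23)

ω_23^26 = ω_23^3 = 0.6826-0.7308i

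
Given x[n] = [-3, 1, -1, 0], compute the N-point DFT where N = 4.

X[k] = Σ(n=0 to 3) x[n] · ω_4^(nk)
where ω_4 = e^(-2πi/4)

Computing each X[k]:
X[0] = -3
X[1] = -2-1i
X[2] = -5
X[3] = -2+1i

X = [-3, -2-1i, -5, -2+1i]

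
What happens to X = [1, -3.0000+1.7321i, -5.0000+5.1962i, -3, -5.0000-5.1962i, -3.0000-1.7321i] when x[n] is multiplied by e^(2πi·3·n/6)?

Modulation property: DFT(ω_6^(-3n)·x[n]) = X[(k-3) mod 6], so circularly shift X by 3 positions.

X[k-3] = [-3, -5.0000-5.1962i, -3.0000-1.7321i, 1, -3.0000+1.7321i, -5.0000+5.1962i]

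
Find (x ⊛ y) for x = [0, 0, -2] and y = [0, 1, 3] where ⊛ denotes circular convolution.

(x ⊛ y)[n] = Σ(m=0 to 2) x[m] · y[(n-m) mod 3]

Computing each output sample:
(x ⊛ y)[0] = -2
(x ⊛ y)[1] = -6
(x ⊛ y)[2] = 0

x ⊛ y = [-2, -6, 0]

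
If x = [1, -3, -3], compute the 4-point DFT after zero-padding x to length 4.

Original 3-point DFT: [-5, 4, 4]
Zero-padded 4-point DFT provides frequency interpolation.

DFT_4([x, 0, ...]) = [-5, 4+3i, 1, 4-3i]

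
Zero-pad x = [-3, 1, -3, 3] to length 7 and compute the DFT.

Original 4-point DFT: [-2, 2i, -10, -2i]
Zero-padded 7-point DFT provides frequency interpolation.

DFT_7([x, 0, ...]) = [-2, -4.4119+0.8413i, 1.3509+0.0689i, -6.4390-5.7042i, -6.4390+5.7042i, 1.3509-0.0689i, -4.4119-0.8413i]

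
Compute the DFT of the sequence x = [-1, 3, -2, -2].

X[k] = Σ(n=0 to 3) x[n] · ω_4^(nk)
where ω_4 = e^(-2πi/4)

Computing each X[k]:
X[0] = -2
X[1] = 1-5i
X[2] = -4
X[3] = 1+5i

X = [-2, 1-5i, -4, 1+5i]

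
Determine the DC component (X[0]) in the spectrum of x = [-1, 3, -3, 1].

X[0] = Σ(n=0 to 3) x[n] · ω_4^0 = Σ x[n]
= (-1) + (3) + (-3) + (1)

X[0] = 0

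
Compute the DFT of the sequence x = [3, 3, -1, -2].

X[k] = Σ(n=0 to 3) x[n] · ω_4^(nk)
where ω_4 = e^(-2πi/4)

Computing each X[k]:
X[0] = 3
X[1] = 4-5i
X[2] = 1
X[3] = 4+5i

X = [3, 4-5i, 1, 4+5i]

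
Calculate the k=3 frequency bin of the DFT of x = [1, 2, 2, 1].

X[3] = Σ(n=0 to 3) x[n] · ω_4^(3n) where ω_4 = e^(-2πi/4)
= (1)·ω_4^0 + (2)·ω_4^3 + (2)·ω_4^6 + (1)·ω_4^9

X[3] = -1+1i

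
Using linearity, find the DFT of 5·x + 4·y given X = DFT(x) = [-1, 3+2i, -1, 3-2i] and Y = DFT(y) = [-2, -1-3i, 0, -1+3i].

By linearity: DFT(5x + 4y) = 5·DFT(x) + 4·DFT(y)
= 5·[-1, 3+2i, -1, 3-2i] + 4·[-2, -1-3i, 0, -1+3i]

Computing element-wise:
Z[0] = 5·(-1) + 4·(-2) = -13
Z[1] = 5·(3+2i) + 4·(-1-3i) = 11-2i
Z[2] = 5·(-1) + 4·(0) = -5
Z[3] = 5·(3-2i) + 4·(-1+3i) = 11+2i

DFT(5x + 4y) = 5·X + 4·Y = [-13, 11-2i, -5, 11+2i]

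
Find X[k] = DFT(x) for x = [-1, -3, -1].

X[k] = Σ(n=0 to 2) x[n] · ω_3^(nk)
where ω_3 = e^(-2πi/3)

Computing each X[k]:
X[0] = -5
X[1] = 1.0000+1.7321i
X[2] = 1.0000-1.7321i

X = [-5, 1.0000+1.7321i, 1.0000-1.7321i]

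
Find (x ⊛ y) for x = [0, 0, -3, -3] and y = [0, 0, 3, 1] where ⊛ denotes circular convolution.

(x ⊛ y)[n] = Σ(m=0 to 3) x[m] · y[(n-m) mod 4]

Computing each output sample:
(x ⊛ y)[0] = -9
(x ⊛ y)[1] = -12
(x ⊛ y)[2] = -3
(x ⊛ y)[3] = 0

x ⊛ y = [-9, -12, -3, 0]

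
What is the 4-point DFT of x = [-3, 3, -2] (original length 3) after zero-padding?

Original 3-point DFT: [-2, -3.5000-4.3301i, -3.5000+4.3301i]
Zero-padded 4-point DFT provides frequency interpolation.

DFT_4([x, 0, ...]) = [-2, -1-3i, -8, -1+3i]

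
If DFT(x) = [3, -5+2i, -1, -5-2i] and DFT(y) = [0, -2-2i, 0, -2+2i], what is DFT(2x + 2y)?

By linearity: DFT(2x + 2y) = 2·DFT(x) + 2·DFT(y)
= 2·[3, -5+2i, -1, -5-2i] + 2·[0, -2-2i, 0, -2+2i]

Computing element-wise:
Z[0] = 2·(3) + 2·(0) = 6
Z[1] = 2·(-5+2i) + 2·(-2-2i) = -14
Z[2] = 2·(-1) + 2·(0) = -2
Z[3] = 2·(-5-2i) + 2·(-2+2i) = -14

DFT(2x + 2y) = 2·X + 2·Y = [6, -14, -2, -14]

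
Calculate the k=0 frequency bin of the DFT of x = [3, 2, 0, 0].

X[0] = Σ(n=0 to 3) x[n] · ω_4^0 = Σ x[n]
= (3) + (2) + (0) + (0)

X[0] = 5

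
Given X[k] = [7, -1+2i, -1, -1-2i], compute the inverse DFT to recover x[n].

x[n] = (1/4) Σ(k=0 to 3) X[k] · e^(2πikn/4)

Computing each x[n]:
x[0] = 1
x[1] = 1
x[2] = 2
x[3] = 3

x = [1, 1, 2, 3]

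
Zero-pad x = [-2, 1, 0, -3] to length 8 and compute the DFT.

Original 4-point DFT: [-4, -2-4i, 0, -2+4i]
Zero-padded 8-point DFT provides frequency interpolation.

DFT_8([x, 0, ...]) = [-4, 0.8284+1.4142i, -2-4i, -4.8284+1.4142i, 0, -4.8284-1.4142i, -2+4i, 0.8284-1.4142i]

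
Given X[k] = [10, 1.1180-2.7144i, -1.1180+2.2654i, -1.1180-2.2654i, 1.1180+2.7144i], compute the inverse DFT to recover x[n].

x[n] = (1/5) Σ(k=0 to 4) X[k] · e^(2πikn/5)

Computing each x[n]:
x[0] = 2
x[1] = 3
x[2] = 3
x[3] = 0
x[4] = 2

x = [2, 3, 3, 0, 2]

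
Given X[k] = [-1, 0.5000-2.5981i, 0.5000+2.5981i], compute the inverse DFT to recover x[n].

x[n] = (1/3) Σ(k=0 to 2) X[k] · e^(2πikn/3)

Computing each x[n]:
x[0] = 0
x[1] = 1
x[2] = -2

x = [0, 1, -2]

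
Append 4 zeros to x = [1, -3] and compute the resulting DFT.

Original 2-point DFT: [-2, 4]
Zero-padded 6-point DFT provides frequency interpolation.

DFT_6([x, 0, ...]) = [-2, -0.5000+2.5981i, 2.5000+2.5981i, 4, 2.5000-2.5981i, -0.5000-2.5981i]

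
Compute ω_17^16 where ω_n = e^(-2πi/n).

ω_17^16 = e^(-2πi·16/17)
= cos(-2π·16/17) + i·sin(-2π·16/17)
= cos(-32π/17) + i·sin(-32π/17)

ω_17^16 = cos(-32π/17) + i·sin(-32π/17) = 0.9325+0.3612i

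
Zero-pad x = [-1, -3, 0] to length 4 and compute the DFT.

Original 3-point DFT: [-4, 0.5000+2.5981i, 0.5000-2.5981i]
Zero-padded 4-point DFT provides frequency interpolation.

DFT_4([x, 0, ...]) = [-4, -1+3i, 2, -1-3i]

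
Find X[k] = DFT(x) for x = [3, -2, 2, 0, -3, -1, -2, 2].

X[k] = Σ(n=0 to 7) x[n] · ω_8^(nk)
where ω_8 = e^(-2πi/8)

Computing each X[k]:
X[0] = -1
X[1] = 6.7071-1.8787i
X[2] = 5i
X[3] = 5.2929+6.1213i
X[4] = 1
X[5] = 5.2929-6.1213i
X[6] = -5i
X[7] = 6.7071+1.8787i

X = [-1, 6.7071-1.8787i, 5i, 5.2929+6.1213i, 1, 5.2929-6.1213i, -5i, 6.7071+1.8787i]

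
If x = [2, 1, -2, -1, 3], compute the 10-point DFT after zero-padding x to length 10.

Original 5-point DFT: [3, 5.6631+2.4899i, -2.1631+0.2245i, -2.1631-0.2245i, 5.6631-2.4899i]
Zero-padded 10-point DFT provides frequency interpolation.

DFT_10([x, 0, ...]) = [3, 0.0729+0.5020i, 5.6631+2.4899i, 3.4271-5.5676i, -2.1631+0.2245i, 3, -2.1631-0.2245i, 3.4271+5.5676i, 5.6631-2.4899i, 0.0729-0.5020i]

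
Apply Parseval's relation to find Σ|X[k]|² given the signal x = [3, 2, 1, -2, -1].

Parseval: Σ|x[n]|² = (1/N)Σ|X[k]|², so Σ|X[k]|² = N·Σ|x[n]|² = 5·19.0000

Σ|X[k]|² = N·Σ|x[n]|² = 5·19.0000 = 95.0000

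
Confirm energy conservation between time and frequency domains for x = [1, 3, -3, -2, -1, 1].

Time domain:
Σ|x[n]|² = |1|² + |3|² + |-3|² + |-2|² + |-1|² + |1|² = 25.0000

Frequency domain:
(1/6)Σ|X[k]|² = (1/6)(|-1|² + |7|² + |-1.0000-3.4641i|² + |-5|² + |-1.0000+3.4641i|² + |7|²) = (1/6)·150.0000 = 25.0000

Both sides agree, confirming Parseval's theorem.

Σ|x[n]|² = (1/N)Σ|X[k]|² = 25.0000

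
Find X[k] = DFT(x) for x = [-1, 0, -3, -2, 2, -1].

X[k] = Σ(n=0 to 5) x[n] · ω_6^(nk)
where ω_6 = e^(-2πi/6)

Computing each X[k]:
X[0] = -5
X[1] = 1.0000+3.4641i
X[2] = -2.0000-5.1962i
X[3] = 1
X[4] = -2.0000+5.1962i
X[5] = 1.0000-3.4641i

X = [-5, 1.0000+3.4641i, -2.0000-5.1962i, 1, -2.0000+5.1962i, 1.0000-3.4641i]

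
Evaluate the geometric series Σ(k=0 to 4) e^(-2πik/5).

Sum of all nth roots of unity equals 0 for n > 1 (geometric series with r ≠ 1).

0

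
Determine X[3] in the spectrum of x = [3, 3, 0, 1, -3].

X[3] = Σ(n=0 to 4) x[n] · ω_5^(3n) where ω_5 = e^(-2πi/5)
= (3)·ω_5^0 + (3)·ω_5^3 + (0)·ω_5^6 + (1)·ω_5^9 + (-3)·ω_5^12

X[3] = 3.3090+4.4778i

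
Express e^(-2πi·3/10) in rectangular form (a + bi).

ω_10^3 = e^(-2πi·3/10)
= cos(-2π·3/10) + i·sin(-2π·3/10)
= cos(-6π/10) + i·sin(-6π/10)

ω_10^3 = cos(-6π/10) + i·sin(-6π/10) = -0.3090-0.9511i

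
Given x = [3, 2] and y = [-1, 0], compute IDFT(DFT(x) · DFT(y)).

(x ⊛ y)[n] = Σ(m=0 to 1) x[m] · y[(n-m) mod 2]

Computing each output sample:
(x ⊛ y)[0] = -3
(x ⊛ y)[1] = -2

x ⊛ y = [-3, -2]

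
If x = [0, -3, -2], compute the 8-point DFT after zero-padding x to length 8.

Original 3-point DFT: [-5, 2.5000+0.8660i, 2.5000-0.8660i]
Zero-padded 8-point DFT provides frequency interpolation.

DFT_8([x, 0, ...]) = [-5, -2.1213+4.1213i, 2+3i, 2.1213+0.1213i, 1, 2.1213-0.1213i, 2-3i, -2.1213-4.1213i]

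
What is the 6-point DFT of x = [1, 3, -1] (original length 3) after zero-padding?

Original 3-point DFT: [3, -3.4641i, 3.4641i]
Zero-padded 6-point DFT provides frequency interpolation.

DFT_6([x, 0, ...]) = [3, 3.0000-1.7321i, -3.4641i, -3, 3.4641i, 3.0000+1.7321i]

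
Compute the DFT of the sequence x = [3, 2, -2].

X[k] = Σ(n=0 to 2) x[n] · ω_3^(nk)
where ω_3 = e^(-2πi/3)

Computing each X[k]:
X[0] = 3
X[1] = 3.0000-3.4641i
X[2] = 3.0000+3.4641i

X = [3, 3.0000-3.4641i, 3.0000+3.4641i]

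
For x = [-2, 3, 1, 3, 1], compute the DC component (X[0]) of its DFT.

X[0] = Σ(n=0 to 4) x[n] · ω_5^0 = Σ x[n]
= (-2) + (3) + (1) + (3) + (1)

X[0] = 6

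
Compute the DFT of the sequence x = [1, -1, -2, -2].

X[k] = Σ(n=0 to 3) x[n] · ω_4^(nk)
where ω_4 = e^(-2πi/4)

Computing each X[k]:
X[0] = -4
X[1] = 3-1i
X[2] = 2
X[3] = 3+1i

X = [-4, 3-1i, 2, 3+1i]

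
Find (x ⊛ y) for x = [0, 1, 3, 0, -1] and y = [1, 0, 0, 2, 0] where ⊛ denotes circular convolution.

(x ⊛ y)[n] = Σ(m=0 to 4) x[m] · y[(n-m) mod 5]

Computing each output sample:
(x ⊛ y)[0] = 6
(x ⊛ y)[1] = 1
(x ⊛ y)[2] = 1
(x ⊛ y)[3] = 0
(x ⊛ y)[4] = 1

x ⊛ y = [6, 1, 1, 0, 1]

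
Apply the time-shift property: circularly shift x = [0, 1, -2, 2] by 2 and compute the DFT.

Time shift by 2: X_shifted[k] = ω_4^(2k) · X[k]
Shifted x = [-2, 2, 0, 1]

DFT(x[n-2]) = [1, -2-1i, -5, -2+1i]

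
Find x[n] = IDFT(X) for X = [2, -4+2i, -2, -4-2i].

x[n] = (1/4) Σ(k=0 to 3) X[k] · e^(2πikn/4)

Computing each x[n]:
x[0] = -2
x[1] = 0
x[2] = 2
x[3] = 2

x = [-2, 0, 2, 2]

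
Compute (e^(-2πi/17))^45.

Since ω_17^17 = 1, powers reduce modulo 17.
45 mod 17 = 11
So ω_17^45 = ω_17^11 = e^(-2πi·11/17)

ω_17^45 = ω_17^11 = -0.6026+0.7980i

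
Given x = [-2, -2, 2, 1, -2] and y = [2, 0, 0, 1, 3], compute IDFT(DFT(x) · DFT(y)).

(x ⊛ y)[n] = Σ(m=0 to 4) x[m] · y[(n-m) mod 5]

Computing each output sample:
(x ⊛ y)[0] = -8
(x ⊛ y)[1] = 3
(x ⊛ y)[2] = 5
(x ⊛ y)[3] = -6
(x ⊛ y)[4] = -12

x ⊛ y = [-8, 3, 5, -6, -12]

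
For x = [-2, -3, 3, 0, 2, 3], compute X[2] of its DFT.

X[2] = Σ(n=0 to 5) x[n] · ω_6^(2n) where ω_6 = e^(-2πi/6)
= (-2)·ω_6^0 + (-3)·ω_6^2 + (3)·ω_6^4 + (0)·ω_6^6 + (2)·ω_6^8 + (3)·ω_6^10

X[2] = -4.5000+6.0622i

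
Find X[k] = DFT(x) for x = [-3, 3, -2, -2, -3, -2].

X[k] = Σ(n=0 to 5) x[n] · ω_6^(nk)
where ω_6 = e^(-2πi/6)

Computing each X[k]:
X[0] = -9
X[1] = 2.0000-5.1962i
X[2] = -3.0000-3.4641i
X[3] = -7
X[4] = -3.0000+3.4641i
X[5] = 2.0000+5.1962i

X = [-9, 2.0000-5.1962i, -3.0000-3.4641i, -7, -3.0000+3.4641i, 2.0000+5.1962i]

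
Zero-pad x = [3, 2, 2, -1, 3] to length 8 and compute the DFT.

Original 5-point DFT: [9, 3.7361-0.8123i, -0.7361+3.4410i, -0.7361-3.4410i, 3.7361+0.8123i]
Zero-padded 8-point DFT provides frequency interpolation.

DFT_8([x, 0, ...]) = [9, 2.1213-2.7071i, 4-3i, -2.1213+1.2929i, 7, -2.1213-1.2929i, 4+3i, 2.1213+2.7071i]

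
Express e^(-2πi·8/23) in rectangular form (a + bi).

ω_23^8 = e^(-2πi·8/23)
= cos(-2π·8/23) + i·sin(-2π·8/23)
= cos(-16π/23) + i·sin(-16π/23)

ω_23^8 = cos(-16π/23) + i·sin(-16π/23) = -0.5767-0.8170i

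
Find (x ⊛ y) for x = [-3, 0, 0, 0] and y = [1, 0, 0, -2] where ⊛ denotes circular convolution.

(x ⊛ y)[n] = Σ(m=0 to 3) x[m] · y[(n-m) mod 4]

Computing each output sample:
(x ⊛ y)[0] = -3
(x ⊛ y)[1] = 0
(x ⊛ y)[2] = 0
(x ⊛ y)[3] = 6

x ⊛ y = [-3, 0, 0, 6]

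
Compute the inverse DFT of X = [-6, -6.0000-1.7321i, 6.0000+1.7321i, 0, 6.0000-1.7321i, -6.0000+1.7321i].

x[n] = (1/6) Σ(k=0 to 5) X[k] · e^(2πikn/6)

Computing each x[n]:
x[0] = -1
x[1] = -3
x[2] = 0
x[3] = 3
x[4] = -2
x[5] = -3

x = [-1, -3, 0, 3, -2, -3]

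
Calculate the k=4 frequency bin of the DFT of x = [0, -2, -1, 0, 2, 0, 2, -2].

X[4] = Σ(n=0 to 7) x[n] · ω_8^(4n) where ω_8 = e^(-2πi/8)
= (0)·ω_8^0 + (-2)·ω_8^4 + (-1)·ω_8^8 + (0)·ω_8^12 + (2)·ω_8^16 + (0)·ω_8^20 + (2)·ω_8^24 + (-2)·ω_8^28

X[4] = 7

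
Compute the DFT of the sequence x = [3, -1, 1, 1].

X[k] = Σ(n=0 to 3) x[n] · ω_4^(nk)
where ω_4 = e^(-2πi/4)

Computing each X[k]:
X[0] = 4
X[1] = 2+2i
X[2] = 4
X[3] = 2-2i

X = [4, 2+2i, 4, 2-2i]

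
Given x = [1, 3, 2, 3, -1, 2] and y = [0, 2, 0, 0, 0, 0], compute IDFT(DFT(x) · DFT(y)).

(x ⊛ y)[n] = Σ(m=0 to 5) x[m] · y[(n-m) mod 6]

Computing each output sample:
(x ⊛ y)[0] = 4
(x ⊛ y)[1] = 2
(x ⊛ y)[2] = 6
(x ⊛ y)[3] = 4
(x ⊛ y)[4] = 6
(x ⊛ y)[5] = -2

x ⊛ y = [4, 2, 6, 4, 6, -2]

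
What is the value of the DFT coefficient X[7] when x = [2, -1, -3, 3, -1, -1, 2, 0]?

X[7] = Σ(n=0 to 7) x[n] · ω_8^(7n) where ω_8 = e^(-2πi/8)
= (2)·ω_8^0 + (-1)·ω_8^7 + (-3)·ω_8^14 + (3)·ω_8^21 + (-1)·ω_8^28 + (-1)·ω_8^35 + (2)·ω_8^42 + (0)·ω_8^49

X[7] = 0.8787-2.8787i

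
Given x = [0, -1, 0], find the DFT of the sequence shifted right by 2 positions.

Time shift by 2: X_shifted[k] = ω_3^(2k) · X[k]
Shifted x = [-1, 0, 0]

DFT(x[n-2]) = [-1, -1, -1]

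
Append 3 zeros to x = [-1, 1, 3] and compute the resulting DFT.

Original 3-point DFT: [3, -3.0000+1.7321i, -3.0000-1.7321i]
Zero-padded 6-point DFT provides frequency interpolation.

DFT_6([x, 0, ...]) = [3, -2.0000-3.4641i, -3.0000+1.7321i, 1, -3.0000-1.7321i, -2.0000+3.4641i]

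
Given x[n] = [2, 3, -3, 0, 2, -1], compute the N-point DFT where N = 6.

X[k] = Σ(n=0 to 5) x[n] · ω_6^(nk)
where ω_6 = e^(-2πi/6)

Computing each X[k]:
X[0] = 3
X[1] = 3.5000+0.8660i
X[2] = 1.5000-7.7942i
X[3] = -1
X[4] = 1.5000+7.7942i
X[5] = 3.5000-0.8660i

X = [3, 3.5000+0.8660i, 1.5000-7.7942i, -1, 1.5000+7.7942i, 3.5000-0.8660i]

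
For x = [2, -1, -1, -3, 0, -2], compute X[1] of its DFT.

X[1] = Σ(n=0 to 5) x[n] · ω_6^(1n) where ω_6 = e^(-2πi/6)
= (2)·ω_6^0 + (-1)·ω_6^1 + (-1)·ω_6^2 + (-3)·ω_6^3 + (0)·ω_6^4 + (-2)·ω_6^5

X[1] = 4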